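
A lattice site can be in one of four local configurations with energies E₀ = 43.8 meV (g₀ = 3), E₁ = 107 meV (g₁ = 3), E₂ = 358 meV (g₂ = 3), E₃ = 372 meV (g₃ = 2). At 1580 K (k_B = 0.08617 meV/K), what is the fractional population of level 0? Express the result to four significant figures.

0.5593

k_BT = 0.08617 × 1580 K = 136.149 meV.
Eᵢ/kT = 0.321706, 0.785904, 2.62947, 2.73230.
Z = Σ gᵢe^(−Eᵢ/kT) = 3·e^(−0.321706) + 3·e^(−0.785904) + 3·e^(−2.62947) + 2·e^(−2.73230) = 2.17473 + 1.36712 + 0.216350 + 0.130139 = 3.88834.
P₀ = g₀ e^(−E₀/kT) / Z = 2.17473/3.88834 = 0.5593.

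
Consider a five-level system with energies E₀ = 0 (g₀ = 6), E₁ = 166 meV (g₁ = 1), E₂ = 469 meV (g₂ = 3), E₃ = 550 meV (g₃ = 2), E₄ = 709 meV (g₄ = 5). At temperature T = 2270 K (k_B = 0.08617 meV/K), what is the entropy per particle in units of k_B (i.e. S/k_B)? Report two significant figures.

k_BT = 0.08617 × 2270 K = 195.6 meV.
Eᵢ/kT = 0, 0.8487, 2.398, 2.812, 3.625.
Z = Σ gᵢe^(−Eᵢ/kT) = 6·e^(−0) + 1·e^(−0.8487) + 3·e^(−2.398) + 2·e^(−2.812) + 5·e^(−3.625) = 6.000 + 0.4280 + 0.2727 + 0.1202 + 0.1332 = 6.954.
⟨E⟩ = Σ EᵢPᵢ = 51.70 meV.
S/k_B = ln Z + ⟨E⟩/kT = ln(6.954) + 51.70/195.6 = 1.939 + 0.2643 = 2.2.

2.2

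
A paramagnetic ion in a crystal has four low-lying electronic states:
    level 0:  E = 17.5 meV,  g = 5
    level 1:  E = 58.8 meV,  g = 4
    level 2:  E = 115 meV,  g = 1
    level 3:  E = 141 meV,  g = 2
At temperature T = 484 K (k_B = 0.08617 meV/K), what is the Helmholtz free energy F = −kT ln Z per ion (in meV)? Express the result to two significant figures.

k_BT = 0.08617 × 484 K = 41.71 meV.
Eᵢ/kT = 0.4196, 1.410, 2.757, 3.380.
Z = Σ gᵢe^(−Eᵢ/kT) = 5·e^(−0.4196) + 4·e^(−1.410) + 1·e^(−2.757) + 2·e^(−3.380) = 3.287 + 0.9766 + 0.06348 + 0.06809 = 4.395.
F = −kT ln Z = −41.71 × ln(4.395) = −41.71 × 1.480 = -62 meV.

-62 meV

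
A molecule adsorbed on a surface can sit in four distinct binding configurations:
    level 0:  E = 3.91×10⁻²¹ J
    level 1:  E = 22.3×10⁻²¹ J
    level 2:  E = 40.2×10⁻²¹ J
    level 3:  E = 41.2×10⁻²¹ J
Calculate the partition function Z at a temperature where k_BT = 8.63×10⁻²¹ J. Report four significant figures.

Z = 0.7291

Eᵢ/kT = 0.453071, 2.58401, 4.65817, 4.77404.
Z = Σ e^(−Eᵢ/kT) = e^(−0.453071) + e^(−2.58401) + e^(−4.65817) + e^(−4.77404) = 0.635673 + 0.0754708 + 0.00948380 + 0.00844619 = 0.729074.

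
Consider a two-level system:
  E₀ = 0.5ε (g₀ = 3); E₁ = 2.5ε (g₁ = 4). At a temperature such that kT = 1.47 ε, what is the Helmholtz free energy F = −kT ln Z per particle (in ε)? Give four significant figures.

Eᵢ/kT = 0.340136, 1.70068.
Z = Σ gᵢe^(−Eᵢ/kT) = 3·e^(−0.340136) + 4·e^(−1.70068) = 2.13502 + 0.730237 = 2.86526.
F = −kT ln Z = −1.47 × ln(2.86526) = −1.47 × 1.05266 = -1.547 ε.

-1.547 ε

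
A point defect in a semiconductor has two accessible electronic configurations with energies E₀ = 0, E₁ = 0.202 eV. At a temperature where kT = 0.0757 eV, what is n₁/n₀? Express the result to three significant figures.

0.0694

n₁/n₀ = exp[−(E₁−E₀)/kT] = exp(−(0.202 eV)/(0.0757 eV)) = exp(-2.6684) = 0.0694.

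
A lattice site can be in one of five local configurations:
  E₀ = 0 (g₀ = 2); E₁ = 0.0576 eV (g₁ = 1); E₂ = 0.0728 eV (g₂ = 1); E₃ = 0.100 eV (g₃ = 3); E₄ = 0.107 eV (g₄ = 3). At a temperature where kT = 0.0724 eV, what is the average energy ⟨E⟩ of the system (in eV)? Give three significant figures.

0.0473 eV

Eᵢ/kT = 0, 0.79558, 1.0055, 1.3812, 1.4779.
Z = Σ gᵢe^(−Eᵢ/kT) = 2·e^(−0) + 1·e^(−0.79558) + 1·e^(−1.0055) + 3·e^(−1.3812) + 3·e^(−1.4779) = 2.0000 + 0.45132 + 0.36586 + 0.75383 + 0.68435 = 4.2554.
⟨E⟩ = Σ Eᵢ gᵢe^(−Eᵢ/kT) / Z = (0·2.0000 + 0.0576·0.45132 + 0.0728·0.36586 + 0.100·0.75383 + 0.107·0.68435) / 4.2554 = 0.0473 eV.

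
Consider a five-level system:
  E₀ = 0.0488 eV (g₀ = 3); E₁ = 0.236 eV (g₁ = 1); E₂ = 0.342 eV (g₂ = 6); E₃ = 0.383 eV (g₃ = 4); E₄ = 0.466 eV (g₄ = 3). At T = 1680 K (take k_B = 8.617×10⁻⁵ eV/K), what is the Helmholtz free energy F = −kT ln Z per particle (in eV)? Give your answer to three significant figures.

-0.173 eV

k_BT = 8.617×10⁻⁵ × 1680 K = 0.14477 eV.
Eᵢ/kT = 0.33709, 1.6302, 2.3624, 2.6456, 3.2189.
Z = Σ gᵢe^(−Eᵢ/kT) = 3·e^(−0.33709) + 1·e^(−1.6302) + 6·e^(−2.3624) + 4·e^(−2.6456) + 3·e^(−3.2189) = 2.1415 + 0.19589 + 0.56516 + 0.28385 + 0.12000 = 3.3064.
F = −kT ln Z = −0.14477 × ln(3.3064) = −0.14477 × 1.1959 = -0.173 eV.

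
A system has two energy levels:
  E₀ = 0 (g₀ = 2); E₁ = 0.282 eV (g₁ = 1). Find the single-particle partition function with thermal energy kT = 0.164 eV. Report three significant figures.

Z = 2.18

Eᵢ/kT = 0, 1.7195.
Z = Σ gᵢe^(−Eᵢ/kT) = 2·e^(−0) + 1·e^(−1.7195) = 2.0000 + 0.17916 = 2.1792.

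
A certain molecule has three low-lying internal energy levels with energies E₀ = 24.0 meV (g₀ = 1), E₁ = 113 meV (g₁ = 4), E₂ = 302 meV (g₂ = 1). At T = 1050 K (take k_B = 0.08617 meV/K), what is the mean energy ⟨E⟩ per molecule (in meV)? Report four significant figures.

81.43 meV

k_BT = 0.08617 × 1050 K = 90.4785 meV.
Eᵢ/kT = 0.265256, 1.24892, 3.33781.
Z = Σ gᵢe^(−Eᵢ/kT) = 1·e^(−0.265256) + 4·e^(−1.24892) + 1·e^(−3.33781) = 0.767010 + 1.14726 + 0.0355146 = 1.94978.
⟨E⟩ = Σ Eᵢ gᵢe^(−Eᵢ/kT) / Z = (24.0·0.767010 + 113·1.14726 + 302·0.0355146) / 1.94978 = 81.43 meV.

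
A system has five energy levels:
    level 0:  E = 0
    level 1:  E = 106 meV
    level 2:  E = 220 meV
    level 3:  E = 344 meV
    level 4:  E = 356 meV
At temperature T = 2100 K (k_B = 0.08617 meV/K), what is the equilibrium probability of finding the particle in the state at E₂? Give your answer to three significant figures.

k_BT = 0.08617 × 2100 K = 180.96 meV.
Eᵢ/kT = 0, 0.58576, 1.2157, 1.9010, 1.9673.
Z = Σ e^(−Eᵢ/kT) = e^(−0) + e^(−0.58576) + e^(−1.2157) + e^(−1.9010) + e^(−1.9673) = 1.0000 + 0.55668 + 0.29650 + 0.14942 + 0.13983 = 2.1424.
P₂ = e^(−E₂/kT) / Z = 0.29650/2.1424 = 0.138.

0.138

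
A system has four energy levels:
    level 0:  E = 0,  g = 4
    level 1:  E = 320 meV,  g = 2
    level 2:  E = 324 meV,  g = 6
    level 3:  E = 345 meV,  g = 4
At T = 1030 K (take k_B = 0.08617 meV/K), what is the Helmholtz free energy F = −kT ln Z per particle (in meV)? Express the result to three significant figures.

k_BT = 0.08617 × 1030 K = 88.755 meV.
Eᵢ/kT = 0, 3.6054, 3.6505, 3.8871.
Z = Σ gᵢe^(−Eᵢ/kT) = 4·e^(−0) + 2·e^(−3.6054) + 6·e^(−3.6505) + 4·e^(−3.8871) = 4.0000 + 0.054353 + 0.15587 + 0.082019 = 4.2922.
F = −kT ln Z = −88.755 × ln(4.2922) = −88.755 × 1.4568 = -129 meV.

-129 meV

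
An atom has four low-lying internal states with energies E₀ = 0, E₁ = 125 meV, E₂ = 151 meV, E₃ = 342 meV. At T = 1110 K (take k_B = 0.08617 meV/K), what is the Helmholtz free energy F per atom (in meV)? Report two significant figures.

-39 meV

k_BT = 0.08617 × 1110 K = 95.65 meV.
Eᵢ/kT = 0, 1.307, 1.579, 3.576.
Z = Σ e^(−Eᵢ/kT) = e^(−0) + e^(−1.307) + e^(−1.579) + e^(−3.576) = 1.000 + 0.2706 + 0.2062 + 0.02799 = 1.505.
F = −kT ln Z = −95.65 × ln(1.505) = −95.65 × 0.4088 = -39 meV.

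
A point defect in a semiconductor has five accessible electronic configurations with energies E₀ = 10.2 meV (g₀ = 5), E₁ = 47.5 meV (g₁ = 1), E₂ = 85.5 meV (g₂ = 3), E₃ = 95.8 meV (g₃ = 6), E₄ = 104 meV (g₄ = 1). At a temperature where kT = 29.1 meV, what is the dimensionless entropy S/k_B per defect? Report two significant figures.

Eᵢ/kT = 0.3505, 1.632, 2.938, 3.292, 3.574.
Z = Σ gᵢe^(−Eᵢ/kT) = 5·e^(−0.3505) + 1·e^(−1.632) + 3·e^(−2.938) + 6·e^(−3.292) + 1·e^(−3.574) = 3.522 + 0.1955 + 0.1589 + 0.2231 + 0.02804 = 4.128.
⟨E⟩ = Σ EᵢPᵢ = 20.13 meV.
S/k_B = ln Z + ⟨E⟩/kT = ln(4.128) + 20.13/29.1 = 1.418 + 0.6918 = 2.1.

2.1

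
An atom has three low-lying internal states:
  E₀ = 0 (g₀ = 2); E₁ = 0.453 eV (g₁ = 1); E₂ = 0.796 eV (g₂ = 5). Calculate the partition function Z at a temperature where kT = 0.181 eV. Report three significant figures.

Z = 2.14

Eᵢ/kT = 0, 2.5028, 4.3978.
Z = Σ gᵢe^(−Eᵢ/kT) = 2·e^(−0) + 1·e^(−2.5028) + 5·e^(−4.3978) = 2.0000 + 0.081855 + 0.061522 = 2.1434.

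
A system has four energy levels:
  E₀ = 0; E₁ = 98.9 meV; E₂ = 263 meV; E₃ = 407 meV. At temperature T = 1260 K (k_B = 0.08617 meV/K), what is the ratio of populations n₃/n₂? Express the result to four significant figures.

k_BT = 0.08617 × 1260 K = 108.574 meV.
n₃/n₂ = exp[−(E₃−E₂)/kT] = exp(−(144 meV)/(108.574 meV)) = exp(-1.32628) = 0.2655.

0.2655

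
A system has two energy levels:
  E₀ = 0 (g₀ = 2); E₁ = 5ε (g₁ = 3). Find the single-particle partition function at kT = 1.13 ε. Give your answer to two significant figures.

Z = 2.0

Eᵢ/kT = 0, 4.425.
Z = Σ gᵢe^(−Eᵢ/kT) = 2·e^(−0) + 3·e^(−4.425) = 2.000 + 0.03592 = 2.036.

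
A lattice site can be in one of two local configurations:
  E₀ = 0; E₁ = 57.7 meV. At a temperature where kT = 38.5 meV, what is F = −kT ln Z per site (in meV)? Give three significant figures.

-7.76 meV

Eᵢ/kT = 0, 1.4987.
Z = Σ e^(−Eᵢ/kT) = e^(−0) + e^(−1.4987) = 1.0000 + 0.22342 = 1.2234.
F = −kT ln Z = −38.5 × ln(1.2234) = −38.5 × 0.20163 = -7.76 meV.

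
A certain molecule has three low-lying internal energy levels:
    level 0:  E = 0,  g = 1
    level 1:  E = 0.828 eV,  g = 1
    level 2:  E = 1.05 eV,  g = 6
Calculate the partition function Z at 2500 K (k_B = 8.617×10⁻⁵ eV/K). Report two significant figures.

Z = 1.1

k_BT = 8.617×10⁻⁵ × 2500 K = 0.2154 eV.
Eᵢ/kT = 0, 3.844, 4.875.
Z = Σ gᵢe^(−Eᵢ/kT) = 1·e^(−0) + 1·e^(−3.844) + 6·e^(−4.875) = 1.000 + 0.02141 + 0.04581 = 1.067.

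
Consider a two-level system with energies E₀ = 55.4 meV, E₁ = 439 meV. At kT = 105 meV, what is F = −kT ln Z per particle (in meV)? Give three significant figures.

Eᵢ/kT = 0.52762, 4.1810.
Z = Σ e^(−Eᵢ/kT) = e^(−0.52762) + e^(−4.1810) = 0.59001 + 0.015283 = 0.60529.
F = −kT ln Z = −105 × ln(0.60529) = −105 × -0.50205 = 52.7 meV.

52.7 meV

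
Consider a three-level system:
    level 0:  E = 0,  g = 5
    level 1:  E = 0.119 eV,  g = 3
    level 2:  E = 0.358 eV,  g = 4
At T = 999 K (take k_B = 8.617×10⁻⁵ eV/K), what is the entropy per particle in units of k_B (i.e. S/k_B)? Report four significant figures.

1.984

k_BT = 8.617×10⁻⁵ × 999 K = 0.0860838 eV.
Eᵢ/kT = 0, 1.38237, 4.15874.
Z = Σ gᵢe^(−Eᵢ/kT) = 5·e^(−0) + 3·e^(−1.38237) + 4·e^(−4.15874) = 5.00000 + 0.752949 + 0.0625089 = 5.81546.
⟨E⟩ = Σ EᵢPᵢ = 0.0192554 eV.
S/k_B = ln Z + ⟨E⟩/kT = ln(5.81546) + 0.0192554/0.0860838 = 1.76052 + 0.223682 = 1.984.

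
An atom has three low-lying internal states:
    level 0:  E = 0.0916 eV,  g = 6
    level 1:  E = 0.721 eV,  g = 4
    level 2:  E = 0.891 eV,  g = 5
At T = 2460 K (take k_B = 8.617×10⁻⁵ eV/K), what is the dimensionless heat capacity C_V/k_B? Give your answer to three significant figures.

k_BT = 8.617×10⁻⁵ × 2460 K = 0.21198 eV.
Eᵢ/kT = 0.43212, 3.4013, 4.2032.
Z = Σ gᵢe^(−Eᵢ/kT) = 6·e^(−0.43212) + 4·e^(−3.4013) + 5·e^(−4.2032) = 3.8948 + 0.13332 + 0.074738 = 4.1029.
⟨E⟩ = 0.12661 eV, ⟨E²⟩ = 0.039318 eV².
C_V/k_B = (⟨E²⟩ − ⟨E⟩²)/(kT)² = (0.039318 − 0.016030)/0.044936 = 0.518.

0.518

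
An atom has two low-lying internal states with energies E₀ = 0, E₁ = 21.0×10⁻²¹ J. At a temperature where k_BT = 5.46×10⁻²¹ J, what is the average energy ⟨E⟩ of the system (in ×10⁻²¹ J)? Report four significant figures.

Eᵢ/kT = 0, 3.84615.
Z = Σ e^(−Eᵢ/kT) = e^(−0) + e^(−3.84615) = 1.00000 + 0.0213618 = 1.02136.
⟨E⟩ = Σ Eᵢ e^(−Eᵢ/kT) / Z = (0·1.00000 + 21.0·0.0213618) / 1.02136 = 0.4392 ×10⁻²¹ J.

0.4392 ×10⁻²¹ J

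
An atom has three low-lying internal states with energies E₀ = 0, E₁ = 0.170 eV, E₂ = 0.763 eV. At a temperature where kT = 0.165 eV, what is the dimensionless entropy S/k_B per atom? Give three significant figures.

Eᵢ/kT = 0, 1.0303, 4.6242.
Z = Σ e^(−Eᵢ/kT) = e^(−0) + e^(−1.0303) + e^(−4.6242) = 1.0000 + 0.35690 + 0.0098115 = 1.3667.
⟨E⟩ = Σ EᵢPᵢ = 0.049871 eV.
S/k_B = ln Z + ⟨E⟩/kT = ln(1.3667) + 0.049871/0.165 = 0.31240 + 0.30225 = 0.615.

0.615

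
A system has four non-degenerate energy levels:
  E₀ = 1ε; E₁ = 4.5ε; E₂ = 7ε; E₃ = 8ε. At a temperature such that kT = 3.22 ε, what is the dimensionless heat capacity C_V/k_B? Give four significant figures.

Eᵢ/kT = 0.310559, 1.39752, 2.17391, 2.48447.
Z = Σ e^(−Eᵢ/kT) = e^(−0.310559) + e^(−1.39752) + e^(−2.17391) + e^(−2.48447) = 0.733037 + 0.247209 + 0.113732 + 0.0833697 = 1.17735.
⟨E⟩ = 2.81017 ε, ⟨E²⟩ = 14.1398 ε².
C_V/k_B = (⟨E²⟩ − ⟨E⟩²)/(kT)² = (14.1398 − 7.89706)/10.3684 = 0.6021.

0.6021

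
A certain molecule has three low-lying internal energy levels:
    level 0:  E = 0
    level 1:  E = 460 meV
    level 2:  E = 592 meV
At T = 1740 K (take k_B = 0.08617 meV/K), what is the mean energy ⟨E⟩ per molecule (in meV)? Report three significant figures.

30.8 meV

k_BT = 0.08617 × 1740 K = 149.94 meV.
Eᵢ/kT = 0, 3.0679, 3.9482.
Z = Σ e^(−Eᵢ/kT) = e^(−0) + e^(−3.0679) + e^(−3.9482) = 1.0000 + 0.046519 + 0.019289 = 1.0658.
⟨E⟩ = Σ Eᵢ e^(−Eᵢ/kT) / Z = (0·1.0000 + 460·0.046519 + 592·0.019289) / 1.0658 = 30.8 meV.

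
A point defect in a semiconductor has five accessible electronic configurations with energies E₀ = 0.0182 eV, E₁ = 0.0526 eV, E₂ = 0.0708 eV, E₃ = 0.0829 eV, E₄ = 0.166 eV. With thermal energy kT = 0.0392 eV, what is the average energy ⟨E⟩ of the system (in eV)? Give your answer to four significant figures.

0.04139 eV

Eᵢ/kT = 0.464286, 1.34184, 1.80612, 2.11480, 4.23469.
Z = Σ e^(−Eᵢ/kT) = e^(−0.464286) + e^(−1.34184) + e^(−1.80612) + e^(−2.11480) + e^(−4.23469) = 0.628584 + 0.261364 + 0.164290 + 0.120657 + 0.0144843 = 1.18938.
⟨E⟩ = Σ Eᵢ e^(−Eᵢ/kT) / Z = (0.0182·0.628584 + 0.0526·0.261364 + 0.0708·0.164290 + 0.0829·0.120657 + 0.166·0.0144843) / 1.18938 = 0.04139 eV.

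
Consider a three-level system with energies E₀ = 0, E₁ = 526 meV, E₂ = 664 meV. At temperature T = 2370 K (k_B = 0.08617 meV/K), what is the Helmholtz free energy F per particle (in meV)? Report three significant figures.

-22.2 meV

k_BT = 0.08617 × 2370 K = 204.22 meV.
Eᵢ/kT = 0, 2.5757, 3.2514.
Z = Σ e^(−Eᵢ/kT) = e^(−0) + e^(−2.5757) + e^(−3.2514) = 1.0000 + 0.076101 + 0.038720 = 1.1148.
F = −kT ln Z = −204.22 × ln(1.1148) = −204.22 × 0.10868 = -22.2 meV.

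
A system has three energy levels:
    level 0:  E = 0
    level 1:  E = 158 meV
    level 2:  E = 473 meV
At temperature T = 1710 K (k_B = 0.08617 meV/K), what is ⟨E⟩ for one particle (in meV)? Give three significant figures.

k_BT = 0.08617 × 1710 K = 147.35 meV.
Eᵢ/kT = 0, 1.0723, 3.2100.
Z = Σ e^(−Eᵢ/kT) = e^(−0) + e^(−1.0723) + e^(−3.2100) = 1.0000 + 0.34222 + 0.040357 = 1.3826.
⟨E⟩ = Σ Eᵢ e^(−Eᵢ/kT) / Z = (0·1.0000 + 158·0.34222 + 473·0.040357) / 1.3826 = 52.9 meV.

52.9 meV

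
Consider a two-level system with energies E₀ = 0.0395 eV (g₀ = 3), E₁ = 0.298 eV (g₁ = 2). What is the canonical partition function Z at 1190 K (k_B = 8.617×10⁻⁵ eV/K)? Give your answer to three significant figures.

k_BT = 8.617×10⁻⁵ × 1190 K = 0.10254 eV.
Eᵢ/kT = 0.38522, 2.9062.
Z = Σ gᵢe^(−Eᵢ/kT) = 3·e^(−0.38522) + 2·e^(−2.9062) = 2.0409 + 0.10937 = 2.1503.

Z = 2.15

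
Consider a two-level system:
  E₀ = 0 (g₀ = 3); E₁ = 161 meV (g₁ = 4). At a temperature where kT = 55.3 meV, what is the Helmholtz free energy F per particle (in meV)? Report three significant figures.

Eᵢ/kT = 0, 2.9114.
Z = Σ gᵢe^(−Eᵢ/kT) = 3·e^(−0) + 4·e^(−2.9114) = 3.0000 + 0.21760 = 3.2176.
F = −kT ln Z = −55.3 × ln(3.2176) = −55.3 × 1.1686 = -64.6 meV.

-64.6 meV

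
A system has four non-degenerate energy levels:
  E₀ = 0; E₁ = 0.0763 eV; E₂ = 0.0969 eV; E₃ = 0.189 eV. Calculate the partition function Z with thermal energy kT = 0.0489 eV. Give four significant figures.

Eᵢ/kT = 0, 1.56033, 1.98160, 3.86503.
Z = Σ e^(−Eᵢ/kT) = e^(−0) + e^(−1.56033) + e^(−1.98160) + e^(−3.86503) = 1.00000 + 0.210067 + 0.137849 + 0.0209623 = 1.36888.

Z = 1.369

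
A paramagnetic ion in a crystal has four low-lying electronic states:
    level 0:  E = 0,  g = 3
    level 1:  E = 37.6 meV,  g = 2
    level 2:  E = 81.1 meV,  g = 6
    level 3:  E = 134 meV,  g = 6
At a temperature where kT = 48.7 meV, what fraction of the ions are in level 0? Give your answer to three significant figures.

0.551

Eᵢ/kT = 0, 0.77207, 1.6653, 2.7515.
Z = Σ gᵢe^(−Eᵢ/kT) = 3·e^(−0) + 2·e^(−0.77207) + 6·e^(−1.6653) + 6·e^(−2.7515) = 3.0000 + 0.92411 + 1.1348 + 0.38299 = 5.4419.
P₀ = g₀ e^(−E₀/kT) / Z = 3.0000/5.4419 = 0.551.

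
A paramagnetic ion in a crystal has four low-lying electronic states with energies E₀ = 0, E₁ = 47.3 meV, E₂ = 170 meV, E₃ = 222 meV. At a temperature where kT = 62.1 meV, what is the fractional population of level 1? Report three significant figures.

Eᵢ/kT = 0, 0.76167, 2.7375, 3.5749.
Z = Σ e^(−Eᵢ/kT) = e^(−0) + e^(−0.76167) + e^(−2.7375) + e^(−3.5749) = 1.0000 + 0.46689 + 0.064732 + 0.028018 = 1.5596.
P₁ = e^(−E₁/kT) / Z = 0.46689/1.5596 = 0.299.

0.299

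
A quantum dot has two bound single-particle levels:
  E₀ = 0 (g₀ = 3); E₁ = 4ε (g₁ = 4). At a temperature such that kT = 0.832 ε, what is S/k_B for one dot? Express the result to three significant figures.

Eᵢ/kT = 0, 4.8077.
Z = Σ gᵢe^(−Eᵢ/kT) = 3·e^(−0) + 4·e^(−4.8077) = 3.0000 + 0.032666 = 3.0327.
⟨E⟩ = Σ EᵢPᵢ = 0.043085 ε.
S/k_B = ln Z + ⟨E⟩/kT = ln(3.0327) + 0.043085/0.832 = 1.1095 + 0.051785 = 1.16.

1.16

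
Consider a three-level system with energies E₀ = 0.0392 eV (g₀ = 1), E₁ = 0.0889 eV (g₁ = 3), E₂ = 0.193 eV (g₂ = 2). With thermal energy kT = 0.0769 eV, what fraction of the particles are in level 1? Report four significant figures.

Eᵢ/kT = 0.509753, 1.15605, 2.50975.
Z = Σ gᵢe^(−Eᵢ/kT) = 1·e^(−0.509753) + 3·e^(−1.15605) + 2·e^(−2.50975) = 0.600644 + 0.944181 + 0.162577 = 1.70740.
P₁ = g₁ e^(−E₁/kT) / Z = 0.944181/1.70740 = 0.5530.

0.5530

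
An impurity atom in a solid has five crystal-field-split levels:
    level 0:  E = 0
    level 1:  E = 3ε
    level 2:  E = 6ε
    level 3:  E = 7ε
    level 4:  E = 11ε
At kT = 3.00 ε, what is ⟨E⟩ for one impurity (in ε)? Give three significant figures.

Eᵢ/kT = 0, 1.0000, 2.0000, 2.3333, 3.6667.
Z = Σ e^(−Eᵢ/kT) = e^(−0) + e^(−1.0000) + e^(−2.0000) + e^(−2.3333) + e^(−3.6667) = 1.0000 + 0.36788 + 0.13534 + 0.096975 + 0.025561 = 1.6258.
⟨E⟩ = Σ Eᵢ e^(−Eᵢ/kT) / Z = (0·1.0000 + 3·0.36788 + 6·0.13534 + 7·0.096975 + 11·0.025561) / 1.6258 = 1.77 ε.

1.77 ε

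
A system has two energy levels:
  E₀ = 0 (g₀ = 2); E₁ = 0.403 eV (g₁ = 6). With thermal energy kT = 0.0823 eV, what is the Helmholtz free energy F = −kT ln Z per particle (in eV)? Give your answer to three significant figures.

Eᵢ/kT = 0, 4.8967.
Z = Σ gᵢe^(−Eᵢ/kT) = 2·e^(−0) + 6·e^(−4.8967) = 2.0000 + 0.044827 = 2.0448.
F = −kT ln Z = −0.0823 × ln(2.0448) = −0.0823 × 0.71530 = -0.0589 eV.

-0.0589 eV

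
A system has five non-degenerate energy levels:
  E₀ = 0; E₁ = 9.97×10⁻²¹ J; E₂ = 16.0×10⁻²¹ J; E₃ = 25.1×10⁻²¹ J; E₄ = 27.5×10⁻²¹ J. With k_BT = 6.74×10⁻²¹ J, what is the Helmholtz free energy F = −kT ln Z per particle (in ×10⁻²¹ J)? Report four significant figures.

Eᵢ/kT = 0, 1.47923, 2.37389, 3.72404, 4.08012.
Z = Σ e^(−Eᵢ/kT) = e^(−0) + e^(−1.47923) + e^(−2.37389) + e^(−3.72404) + e^(−4.08012) = 1.00000 + 0.227813 + 0.0931178 + 0.0241363 + 0.0169054 = 1.36197.
F = −kT ln Z = −6.74 × ln(1.36197) = −6.74 × 0.308932 = -2.082 ×10⁻²¹ J.

-2.082 ×10⁻²¹ J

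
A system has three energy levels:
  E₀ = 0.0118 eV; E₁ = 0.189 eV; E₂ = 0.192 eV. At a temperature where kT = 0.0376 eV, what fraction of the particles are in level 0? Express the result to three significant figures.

0.983

Eᵢ/kT = 0.31383, 5.0266, 5.1064.
Z = Σ e^(−Eᵢ/kT) = e^(−0.31383) + e^(−5.0266) + e^(−5.1064) = 0.73064 + 0.0065611 + 0.0060579 = 0.74326.
P₀ = e^(−E₀/kT) / Z = 0.73064/0.74326 = 0.983.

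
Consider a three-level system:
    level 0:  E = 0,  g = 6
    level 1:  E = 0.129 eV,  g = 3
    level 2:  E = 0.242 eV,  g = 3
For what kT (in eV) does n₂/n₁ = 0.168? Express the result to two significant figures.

0.063 eV

n₂/n₁ = (g₂/g₁) exp[−(E₂−E₁)/kT] = 0.168.
⇒ (E₂−E₁)/kT = ln((3/3)/0.168) = ln(5.952) = 1.784.
kT = 0.113 eV / 1.784 = 0.063 eV.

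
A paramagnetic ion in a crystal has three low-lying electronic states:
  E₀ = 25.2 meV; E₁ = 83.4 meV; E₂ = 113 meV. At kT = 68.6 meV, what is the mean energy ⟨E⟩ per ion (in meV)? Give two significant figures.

54 meV

Eᵢ/kT = 0.3673, 1.216, 1.647.
Z = Σ e^(−Eᵢ/kT) = e^(−0.3673) + e^(−1.216) + e^(−1.647) = 0.6926 + 0.2964 + 0.1926 = 1.182.
⟨E⟩ = Σ Eᵢ e^(−Eᵢ/kT) / Z = (25.2·0.6926 + 83.4·0.2964 + 113·0.1926) / 1.182 = 54 meV.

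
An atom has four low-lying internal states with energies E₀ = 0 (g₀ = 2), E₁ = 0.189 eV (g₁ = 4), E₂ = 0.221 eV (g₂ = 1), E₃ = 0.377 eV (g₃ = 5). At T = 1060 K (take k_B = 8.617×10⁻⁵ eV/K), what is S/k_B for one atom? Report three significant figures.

1.58

k_BT = 8.617×10⁻⁵ × 1060 K = 0.091340 eV.
Eᵢ/kT = 0, 2.0692, 2.4195, 4.1274.
Z = Σ gᵢe^(−Eᵢ/kT) = 2·e^(−0) + 4·e^(−2.0692) + 1·e^(−2.4195) + 5·e^(−4.1274) = 2.0000 + 0.50515 + 0.088966 + 0.080624 = 2.6747.
⟨E⟩ = Σ EᵢPᵢ = 0.054410 eV.
S/k_B = ln Z + ⟨E⟩/kT = ln(2.6747) + 0.054410/0.091340 = 0.98384 + 0.59569 = 1.58.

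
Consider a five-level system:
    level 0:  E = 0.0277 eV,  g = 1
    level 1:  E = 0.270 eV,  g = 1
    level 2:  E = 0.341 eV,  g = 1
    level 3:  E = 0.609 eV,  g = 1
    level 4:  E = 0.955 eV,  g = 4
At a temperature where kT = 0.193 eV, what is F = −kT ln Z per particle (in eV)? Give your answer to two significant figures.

Eᵢ/kT = 0.1435, 1.399, 1.767, 3.155, 4.948.
Z = Σ gᵢe^(−Eᵢ/kT) = 1·e^(−0.1435) + 1·e^(−1.399) + 1·e^(−1.767) + 1·e^(−3.155) + 4·e^(−4.948) = 0.8663 + 0.2468 + 0.1708 + 0.04264 + 0.02839 = 1.355.
F = −kT ln Z = −0.193 × ln(1.355) = −0.193 × 0.3038 = -0.059 eV.

-0.059 eV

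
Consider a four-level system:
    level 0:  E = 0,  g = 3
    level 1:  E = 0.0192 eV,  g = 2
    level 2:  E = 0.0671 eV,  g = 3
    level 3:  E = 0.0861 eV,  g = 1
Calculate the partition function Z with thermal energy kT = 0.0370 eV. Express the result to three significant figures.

Eᵢ/kT = 0, 0.51892, 1.8135, 2.3270.
Z = Σ gᵢe^(−Eᵢ/kT) = 3·e^(−0) + 2·e^(−0.51892) + 3·e^(−1.8135) + 1·e^(−2.3270) = 3.0000 + 1.1903 + 0.48925 + 0.097588 = 4.7771.

Z = 4.78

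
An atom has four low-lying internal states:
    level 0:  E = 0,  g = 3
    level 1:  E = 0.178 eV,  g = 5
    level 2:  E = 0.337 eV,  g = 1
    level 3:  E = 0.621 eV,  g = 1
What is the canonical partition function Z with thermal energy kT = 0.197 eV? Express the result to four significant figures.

Z = 5.249

Eᵢ/kT = 0, 0.903553, 1.71066, 3.15228.
Z = Σ gᵢe^(−Eᵢ/kT) = 3·e^(−0) + 5·e^(−0.903553) + 1·e^(−1.71066) + 1·e^(−3.15228) = 3.00000 + 2.02564 + 0.180746 + 0.0427545 = 5.24914.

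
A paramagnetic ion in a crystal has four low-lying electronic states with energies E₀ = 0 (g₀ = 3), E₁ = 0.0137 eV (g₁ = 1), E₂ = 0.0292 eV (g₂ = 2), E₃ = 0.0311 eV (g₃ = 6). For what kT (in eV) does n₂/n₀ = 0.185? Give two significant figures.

0.023 eV

n₂/n₀ = (g₂/g₀) exp[−(E₂−E₀)/kT] = 0.185.
⇒ (E₂−E₀)/kT = ln((2/3)/0.185) = ln(3.604) = 1.282.
kT = 0.0292 eV / 1.282 = 0.023 eV.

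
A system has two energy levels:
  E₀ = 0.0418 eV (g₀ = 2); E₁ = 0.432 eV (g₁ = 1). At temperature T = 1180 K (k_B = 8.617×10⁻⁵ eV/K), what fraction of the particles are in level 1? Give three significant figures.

0.0107

k_BT = 8.617×10⁻⁵ × 1180 K = 0.10168 eV.
Eᵢ/kT = 0.41109, 4.2486.
Z = Σ gᵢe^(−Eᵢ/kT) = 2·e^(−0.41109) + 1·e^(−4.2486) = 1.3259 + 0.014284 = 1.3402.
P₁ = g₁ e^(−E₁/kT) / Z = 0.014284/1.3402 = 0.0107.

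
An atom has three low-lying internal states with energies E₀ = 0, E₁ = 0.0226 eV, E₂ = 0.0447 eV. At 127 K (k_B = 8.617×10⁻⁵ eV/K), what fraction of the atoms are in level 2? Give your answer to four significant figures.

0.01472

k_BT = 8.617×10⁻⁵ × 127 K = 0.0109436 eV.
Eᵢ/kT = 0, 2.06513, 4.08458.
Z = Σ e^(−Eᵢ/kT) = e^(−0) + e^(−2.06513) + e^(−4.08458) = 1.00000 + 0.126802 + 0.0168302 = 1.14363.
P₂ = e^(−E₂/kT) / Z = 0.0168302/1.14363 = 0.01472.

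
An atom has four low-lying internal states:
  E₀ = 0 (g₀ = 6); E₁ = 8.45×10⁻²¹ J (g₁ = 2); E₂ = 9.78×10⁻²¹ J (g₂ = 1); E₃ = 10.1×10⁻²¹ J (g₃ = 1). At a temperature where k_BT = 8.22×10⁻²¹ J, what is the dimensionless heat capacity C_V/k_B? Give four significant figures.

Eᵢ/kT = 0, 1.02798, 1.18978, 1.22871.
Z = Σ gᵢe^(−Eᵢ/kT) = 6·e^(−0) + 2·e^(−1.02798) + 1·e^(−1.18978) + 1·e^(−1.22871) = 6.00000 + 0.715458 + 0.304288 + 0.292670 = 7.31242.
⟨E⟩ = 1.63797, ⟨E²⟩ = 15.0491.
C_V/k_B = (⟨E²⟩ − ⟨E⟩²)/(kT)² = (15.0491 − 2.68295)/67.5684 = 0.1830.

0.1830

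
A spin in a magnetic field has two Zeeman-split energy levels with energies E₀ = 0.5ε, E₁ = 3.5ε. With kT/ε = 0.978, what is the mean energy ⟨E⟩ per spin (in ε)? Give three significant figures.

Eᵢ/kT = 0.51125, 3.5787.
Z = Σ e^(−Eᵢ/kT) = e^(−0.51125) + e^(−3.5787) = 0.59975 + 0.027912 = 0.62766.
⟨E⟩ = Σ Eᵢ e^(−Eᵢ/kT) / Z = (0.5·0.59975 + 3.5·0.027912) / 0.62766 = 0.633 ε.

0.633 ε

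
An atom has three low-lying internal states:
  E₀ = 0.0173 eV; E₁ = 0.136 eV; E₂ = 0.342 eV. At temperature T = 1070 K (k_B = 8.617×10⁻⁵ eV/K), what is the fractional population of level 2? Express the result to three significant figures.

0.0226

k_BT = 8.617×10⁻⁵ × 1070 K = 0.092202 eV.
Eᵢ/kT = 0.18763, 1.4750, 3.7092.
Z = Σ e^(−Eᵢ/kT) = e^(−0.18763) + e^(−1.4750) + e^(−3.7092) = 0.82892 + 0.22878 + 0.024497 = 1.0822.
P₂ = e^(−E₂/kT) / Z = 0.024497/1.0822 = 0.0226.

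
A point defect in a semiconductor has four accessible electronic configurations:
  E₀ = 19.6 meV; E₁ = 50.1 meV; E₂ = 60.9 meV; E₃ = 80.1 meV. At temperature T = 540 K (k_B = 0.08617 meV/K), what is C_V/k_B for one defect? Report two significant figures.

k_BT = 0.08617 × 540 K = 46.53 meV.
Eᵢ/kT = 0.4212, 1.077, 1.309, 1.721.
Z = Σ e^(−Eᵢ/kT) = e^(−0.4212) + e^(−1.077) + e^(−1.309) + e^(−1.721) = 0.6563 + 0.3406 + 0.2701 + 0.1789 = 1.446.
⟨E⟩ = 41.98 meV, ⟨E²⟩ = 2252 meV².
C_V/k_B = (⟨E²⟩ − ⟨E⟩²)/(kT)² = (2252 − 1762)/2165 = 0.23.

0.23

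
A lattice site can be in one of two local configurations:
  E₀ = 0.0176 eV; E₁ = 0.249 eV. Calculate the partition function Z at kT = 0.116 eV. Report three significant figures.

Eᵢ/kT = 0.15172, 2.1466.
Z = Σ e^(−Eᵢ/kT) = e^(−0.15172) + e^(−2.1466) = 0.85923 + 0.11688 = 0.97611.

Z = 0.976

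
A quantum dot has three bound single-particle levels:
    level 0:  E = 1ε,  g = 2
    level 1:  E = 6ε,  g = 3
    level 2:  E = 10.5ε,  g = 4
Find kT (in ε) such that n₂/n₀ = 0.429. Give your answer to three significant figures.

n₂/n₀ = (g₂/g₀) exp[−(E₂−E₀)/kT] = 0.429.
⇒ (E₂−E₀)/kT = ln((4/2)/0.429) = ln(4.6620) = 1.5394.
kT = 9.5ε / 1.5394 = 6.17 ε.

6.17 ε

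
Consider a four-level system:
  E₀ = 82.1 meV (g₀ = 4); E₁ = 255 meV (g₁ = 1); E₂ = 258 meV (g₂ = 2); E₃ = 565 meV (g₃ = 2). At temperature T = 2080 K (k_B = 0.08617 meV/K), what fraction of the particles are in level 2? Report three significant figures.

k_BT = 0.08617 × 2080 K = 179.23 meV.
Eᵢ/kT = 0.45807, 1.4228, 1.4395, 3.1524.
Z = Σ gᵢe^(−Eᵢ/kT) = 4·e^(−0.45807) + 1·e^(−1.4228) + 2·e^(−1.4395) + 2·e^(−3.1524) = 2.5300 + 0.24104 + 0.47409 + 0.085499 = 3.3306.
P₂ = g₂ e^(−E₂/kT) / Z = 0.47409/3.3306 = 0.142.

0.142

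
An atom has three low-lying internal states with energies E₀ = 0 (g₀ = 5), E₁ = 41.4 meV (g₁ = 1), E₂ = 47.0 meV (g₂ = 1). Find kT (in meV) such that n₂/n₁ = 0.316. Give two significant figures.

n₂/n₁ = (g₂/g₁) exp[−(E₂−E₁)/kT] = 0.316.
⇒ (E₂−E₁)/kT = ln((1/1)/0.316) = ln(3.165) = 1.152.
kT = 5.6 meV / 1.152 = 4.9 meV.

4.9 meV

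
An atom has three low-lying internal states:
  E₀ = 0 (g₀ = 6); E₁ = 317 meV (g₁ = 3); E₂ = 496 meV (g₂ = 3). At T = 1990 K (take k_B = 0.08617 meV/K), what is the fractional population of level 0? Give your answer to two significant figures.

0.90

k_BT = 0.08617 × 1990 K = 171.5 meV.
Eᵢ/kT = 0, 1.848, 2.892.
Z = Σ gᵢe^(−Eᵢ/kT) = 6·e^(−0) + 3·e^(−1.848) + 3·e^(−2.892) = 6.000 + 0.4727 + 0.1664 = 6.639.
P₀ = g₀ e^(−E₀/kT) / Z = 6.000/6.639 = 0.90.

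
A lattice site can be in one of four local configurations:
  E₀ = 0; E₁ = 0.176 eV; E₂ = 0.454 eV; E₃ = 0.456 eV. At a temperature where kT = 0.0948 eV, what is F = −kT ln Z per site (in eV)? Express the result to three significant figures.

Eᵢ/kT = 0, 1.8565, 4.7890, 4.8101.
Z = Σ e^(−Eᵢ/kT) = e^(−0) + e^(−1.8565) + e^(−4.7890) + e^(−4.8101) = 1.0000 + 0.15622 + 0.0083208 + 0.0081470 = 1.1727.
F = −kT ln Z = −0.0948 × ln(1.1727) = −0.0948 × 0.15931 = -0.0151 eV.

-0.0151 eV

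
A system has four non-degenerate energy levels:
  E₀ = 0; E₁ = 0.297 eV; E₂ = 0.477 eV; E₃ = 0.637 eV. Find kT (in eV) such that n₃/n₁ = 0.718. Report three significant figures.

n₃/n₁ = exp[−(E₃−E₁)/kT] = 0.718.
⇒ (E₃−E₁)/kT = ln(1/0.718) = ln(1.3928) = 0.33132.
kT = 0.340 eV / 0.33132 = 1.03 eV.

1.03 eV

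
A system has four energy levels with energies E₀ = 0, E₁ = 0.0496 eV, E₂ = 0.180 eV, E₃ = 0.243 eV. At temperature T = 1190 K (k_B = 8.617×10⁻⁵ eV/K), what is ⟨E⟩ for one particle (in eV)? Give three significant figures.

0.0448 eV

k_BT = 8.617×10⁻⁵ × 1190 K = 0.10254 eV.
Eᵢ/kT = 0, 0.48371, 1.7554, 2.3698.
Z = Σ e^(−Eᵢ/kT) = e^(−0) + e^(−0.48371) + e^(−1.7554) + e^(−2.3698) = 1.0000 + 0.61649 + 0.17284 + 0.093499 = 1.8828.
⟨E⟩ = Σ Eᵢ e^(−Eᵢ/kT) / Z = (0·1.0000 + 0.0496·0.61649 + 0.180·0.17284 + 0.243·0.093499) / 1.8828 = 0.0448 eV.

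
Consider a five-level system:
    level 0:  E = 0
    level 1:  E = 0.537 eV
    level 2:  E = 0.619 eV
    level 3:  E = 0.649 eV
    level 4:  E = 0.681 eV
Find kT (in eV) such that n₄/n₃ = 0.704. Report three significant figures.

n₄/n₃ = exp[−(E₄−E₃)/kT] = 0.704.
⇒ (E₄−E₃)/kT = ln(1/0.704) = ln(1.4205) = 0.35101.
kT = 0.032 eV / 0.35101 = 0.0912 eV.

0.0912 eV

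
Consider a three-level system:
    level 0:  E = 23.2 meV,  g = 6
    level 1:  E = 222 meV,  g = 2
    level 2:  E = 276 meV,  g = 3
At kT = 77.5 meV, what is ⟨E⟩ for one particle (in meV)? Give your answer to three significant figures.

Eᵢ/kT = 0.29935, 2.8645, 3.5613.
Z = Σ gᵢe^(−Eᵢ/kT) = 6·e^(−0.29935) + 2·e^(−2.8645) + 3·e^(−3.5613) = 4.4478 + 0.11402 + 0.085206 = 4.6470.
⟨E⟩ = Σ Eᵢ gᵢe^(−Eᵢ/kT) / Z = (23.2·4.4478 + 222·0.11402 + 276·0.085206) / 4.6470 = 32.7 meV.

32.7 meV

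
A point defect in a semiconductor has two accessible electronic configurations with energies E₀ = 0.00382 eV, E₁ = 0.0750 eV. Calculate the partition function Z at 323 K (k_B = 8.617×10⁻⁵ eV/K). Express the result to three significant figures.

Z = 0.939

k_BT = 8.617×10⁻⁵ × 323 K = 0.027833 eV.
Eᵢ/kT = 0.13725, 2.6946.
Z = Σ e^(−Eᵢ/kT) = e^(−0.13725) + e^(−2.6946) = 0.87175 + 0.067569 = 0.93932.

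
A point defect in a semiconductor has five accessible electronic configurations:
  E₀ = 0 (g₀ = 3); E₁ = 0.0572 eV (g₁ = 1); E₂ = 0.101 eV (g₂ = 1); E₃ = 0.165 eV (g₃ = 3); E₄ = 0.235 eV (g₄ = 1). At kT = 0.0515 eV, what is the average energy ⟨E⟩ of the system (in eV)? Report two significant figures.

Eᵢ/kT = 0, 1.111, 1.961, 3.204, 4.563.
Z = Σ gᵢe^(−Eᵢ/kT) = 3·e^(−0) + 1·e^(−1.111) + 1·e^(−1.961) + 3·e^(−3.204) + 1·e^(−4.563) = 3.000 + 0.3292 + 0.1407 + 0.1218 + 0.01043 = 3.602.
⟨E⟩ = Σ Eᵢ gᵢe^(−Eᵢ/kT) / Z = (0·3.000 + 0.0572·0.3292 + 0.101·0.1407 + 0.165·0.1218 + 0.235·0.01043) / 3.602 = 0.015 eV.

0.015 eV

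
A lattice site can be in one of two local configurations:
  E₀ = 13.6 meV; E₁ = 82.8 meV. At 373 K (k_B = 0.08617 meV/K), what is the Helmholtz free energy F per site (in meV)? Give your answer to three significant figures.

k_BT = 0.08617 × 373 K = 32.141 meV.
Eᵢ/kT = 0.42314, 2.5761.
Z = Σ e^(−Eᵢ/kT) = e^(−0.42314) + e^(−2.5761) = 0.65499 + 0.076070 = 0.73106.
F = −kT ln Z = −32.141 × ln(0.73106) = −32.141 × -0.31326 = 10.1 meV.

10.1 meV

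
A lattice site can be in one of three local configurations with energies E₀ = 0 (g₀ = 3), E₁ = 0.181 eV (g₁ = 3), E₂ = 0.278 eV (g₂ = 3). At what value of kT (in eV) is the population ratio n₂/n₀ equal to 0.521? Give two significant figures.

0.43 eV

n₂/n₀ = (g₂/g₀) exp[−(E₂−E₀)/kT] = 0.521.
⇒ (E₂−E₀)/kT = ln((3/3)/0.521) = ln(1.919) = 0.6518.
kT = 0.278 eV / 0.6518 = 0.43 eV.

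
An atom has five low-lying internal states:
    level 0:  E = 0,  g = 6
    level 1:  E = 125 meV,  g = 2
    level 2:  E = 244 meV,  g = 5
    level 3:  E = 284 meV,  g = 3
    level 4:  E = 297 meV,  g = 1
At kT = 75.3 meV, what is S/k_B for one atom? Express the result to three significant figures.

2.14

Eᵢ/kT = 0, 1.6600, 3.2404, 3.7716, 3.9442.
Z = Σ gᵢe^(−Eᵢ/kT) = 6·e^(−0) + 2·e^(−1.6600) + 5·e^(−3.2404) + 3·e^(−3.7716) + 1·e^(−3.9442) = 6.0000 + 0.38028 + 0.19574 + 0.069046 + 0.019367 = 6.6644.
⟨E⟩ = Σ EᵢPᵢ = 18.105 meV.
S/k_B = ln Z + ⟨E⟩/kT = ln(6.6644) + 18.105/75.3 = 1.8968 + 0.24044 = 2.14.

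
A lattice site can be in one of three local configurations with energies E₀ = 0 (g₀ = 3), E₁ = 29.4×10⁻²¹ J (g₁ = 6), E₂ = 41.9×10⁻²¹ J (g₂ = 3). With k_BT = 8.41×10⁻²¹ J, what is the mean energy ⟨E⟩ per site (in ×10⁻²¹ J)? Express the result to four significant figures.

1.939 ×10⁻²¹ J

Eᵢ/kT = 0, 3.49584, 4.98216.
Z = Σ gᵢe^(−Eᵢ/kT) = 3·e^(−0) + 6·e^(−3.49584) + 3·e^(−4.98216) = 3.00000 + 0.181940 + 0.0205777 = 3.20252.
⟨E⟩ = Σ Eᵢ gᵢe^(−Eᵢ/kT) / Z = (0·3.00000 + 29.4·0.181940 + 41.9·0.0205777) / 3.20252 = 1.939 ×10⁻²¹ J.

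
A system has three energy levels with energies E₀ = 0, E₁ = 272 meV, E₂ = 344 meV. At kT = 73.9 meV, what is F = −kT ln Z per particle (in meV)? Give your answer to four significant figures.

-2.522 meV

Eᵢ/kT = 0, 3.68065, 4.65494.
Z = Σ e^(−Eᵢ/kT) = e^(−0) + e^(−3.68065) + e^(−4.65494) = 1.00000 + 0.0252066 + 0.00951448 = 1.03472.
F = −kT ln Z = −73.9 × ln(1.03472) = −73.9 × 0.0341309 = -2.522 meV.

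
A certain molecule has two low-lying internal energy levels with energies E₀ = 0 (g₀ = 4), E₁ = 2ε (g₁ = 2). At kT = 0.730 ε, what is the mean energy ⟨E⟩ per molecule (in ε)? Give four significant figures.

0.06257 ε

Eᵢ/kT = 0, 2.73973.
Z = Σ gᵢe^(−Eᵢ/kT) = 4·e^(−0) + 2·e^(−2.73973) = 4.00000 + 0.129176 = 4.12918.
⟨E⟩ = Σ Eᵢ gᵢe^(−Eᵢ/kT) / Z = (0·4.00000 + 2·0.129176) / 4.12918 = 0.06257 ε.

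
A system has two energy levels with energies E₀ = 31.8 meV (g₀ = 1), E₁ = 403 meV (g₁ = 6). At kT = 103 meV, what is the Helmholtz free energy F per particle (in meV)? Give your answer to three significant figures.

16.2 meV

Eᵢ/kT = 0.30874, 3.9126.
Z = Σ gᵢe^(−Eᵢ/kT) = 1·e^(−0.30874) + 6·e^(−3.9126) = 0.73437 + 0.11993 = 0.85430.
F = −kT ln Z = −103 × ln(0.85430) = −103 × -0.15747 = 16.2 meV.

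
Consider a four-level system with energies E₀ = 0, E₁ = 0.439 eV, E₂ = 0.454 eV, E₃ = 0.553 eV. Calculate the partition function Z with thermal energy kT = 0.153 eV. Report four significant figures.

Eᵢ/kT = 0, 2.86928, 2.96732, 3.61438.
Z = Σ e^(−Eᵢ/kT) = e^(−0) + e^(−2.86928) + e^(−2.96732) + e^(−3.61438) = 1.00000 + 0.0567398 + 0.0514410 + 0.0269336 = 1.13511.

Z = 1.135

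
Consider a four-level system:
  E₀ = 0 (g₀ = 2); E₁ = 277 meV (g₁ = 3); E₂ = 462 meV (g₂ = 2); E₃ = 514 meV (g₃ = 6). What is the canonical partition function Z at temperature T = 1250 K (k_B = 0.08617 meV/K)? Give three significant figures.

Z = 2.31

k_BT = 0.08617 × 1250 K = 107.71 meV.
Eᵢ/kT = 0, 2.5717, 4.2893, 4.7721.
Z = Σ gᵢe^(−Eᵢ/kT) = 2·e^(−0) + 3·e^(−2.5717) + 2·e^(−4.2893) + 6·e^(−4.7721) = 2.0000 + 0.22922 + 0.027429 + 0.050776 = 2.3074.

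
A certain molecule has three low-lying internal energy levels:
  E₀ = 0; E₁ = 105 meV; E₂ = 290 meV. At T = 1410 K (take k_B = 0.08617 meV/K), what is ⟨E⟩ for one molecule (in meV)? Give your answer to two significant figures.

k_BT = 0.08617 × 1410 K = 121.5 meV.
Eᵢ/kT = 0, 0.8642, 2.387.
Z = Σ e^(−Eᵢ/kT) = e^(−0) + e^(−0.8642) + e^(−2.387) = 1.000 + 0.4214 + 0.09190 = 1.513.
⟨E⟩ = Σ Eᵢ e^(−Eᵢ/kT) / Z = (0·1.000 + 105·0.4214 + 290·0.09190) / 1.513 = 47 meV.

47 meV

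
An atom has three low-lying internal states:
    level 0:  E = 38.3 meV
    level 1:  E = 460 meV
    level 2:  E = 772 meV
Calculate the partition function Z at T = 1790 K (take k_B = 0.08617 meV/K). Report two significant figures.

k_BT = 0.08617 × 1790 K = 154.2 meV.
Eᵢ/kT = 0.2484, 2.983, 5.006.
Z = Σ e^(−Eᵢ/kT) = e^(−0.2484) + e^(−2.983) + e^(−5.006) = 0.7800 + 0.05064 + 0.006698 = 0.8373.

Z = 0.84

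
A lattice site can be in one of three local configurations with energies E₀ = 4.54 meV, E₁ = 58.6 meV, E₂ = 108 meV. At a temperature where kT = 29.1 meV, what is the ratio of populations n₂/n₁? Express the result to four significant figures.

n₂/n₁ = exp[−(E₂−E₁)/kT] = exp(−(49.4 meV)/(29.1 meV)) = exp(-1.69759) = 0.1831.

0.1831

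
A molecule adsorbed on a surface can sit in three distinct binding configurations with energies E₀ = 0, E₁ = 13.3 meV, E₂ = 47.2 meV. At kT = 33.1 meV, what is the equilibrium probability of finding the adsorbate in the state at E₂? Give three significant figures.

0.126

Eᵢ/kT = 0, 0.40181, 1.4260.
Z = Σ e^(−Eᵢ/kT) = e^(−0) + e^(−0.40181) + e^(−1.4260) = 1.0000 + 0.66911 + 0.24027 = 1.9094.
P₂ = e^(−E₂/kT) / Z = 0.24027/1.9094 = 0.126.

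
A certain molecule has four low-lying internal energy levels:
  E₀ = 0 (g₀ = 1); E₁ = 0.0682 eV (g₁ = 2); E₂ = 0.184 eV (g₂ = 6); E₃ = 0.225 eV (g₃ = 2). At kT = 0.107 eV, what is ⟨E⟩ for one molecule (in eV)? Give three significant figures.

0.0962 eV

Eᵢ/kT = 0, 0.63738, 1.7196, 2.1028.
Z = Σ gᵢe^(−Eᵢ/kT) = 1·e^(−0) + 2·e^(−0.63738) + 6·e^(−1.7196) + 2·e^(−2.1028) = 1.0000 + 1.0574 + 1.0748 + 0.24423 = 3.3764.
⟨E⟩ = Σ Eᵢ gᵢe^(−Eᵢ/kT) / Z = (0·1.0000 + 0.0682·1.0574 + 0.184·1.0748 + 0.225·0.24423) / 3.3764 = 0.0962 eV.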